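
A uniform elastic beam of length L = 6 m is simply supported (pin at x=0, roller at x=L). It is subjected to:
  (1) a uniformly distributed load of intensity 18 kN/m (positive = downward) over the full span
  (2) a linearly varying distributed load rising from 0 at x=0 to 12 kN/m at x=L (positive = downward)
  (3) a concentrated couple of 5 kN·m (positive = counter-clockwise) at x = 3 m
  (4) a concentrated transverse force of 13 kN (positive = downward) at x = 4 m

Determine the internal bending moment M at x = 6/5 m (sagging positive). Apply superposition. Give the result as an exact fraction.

Load 1 — uniform load w=18 kN/m over full span:
  M_1 = wx(L-x)/2 = 18·(6/5)·(6-(6/5))/2 = 1296/25 kN·m
Load 2 — triangular load w₀=12 kN/m (0→w₀ over full span):
  M_2 = w₀Lx/6 - w₀x³/(6L) = 12·6·(6/5)/6 - 12·(6/5)³/(6·6) = 1728/125 kN·m
Load 3 — applied couple M₀=5 kN·m at a=3 m (b=L-a=3):
  M_3 = M₀x/L  [x≤a] = 5·(6/5)/6 = 1 kN·m
Load 4 — point force P=13 kN at a=4 m (b=L-a=2):
  M_4 = Pbx/L  [x≤a] = 13·2·(6/5)/6 = 26/5 kN·m
Superposition: M = Σ M_i = 8983/125 kN·m ≈ 71.864000 kN·m

M(6/5) = 8983/125 kN·m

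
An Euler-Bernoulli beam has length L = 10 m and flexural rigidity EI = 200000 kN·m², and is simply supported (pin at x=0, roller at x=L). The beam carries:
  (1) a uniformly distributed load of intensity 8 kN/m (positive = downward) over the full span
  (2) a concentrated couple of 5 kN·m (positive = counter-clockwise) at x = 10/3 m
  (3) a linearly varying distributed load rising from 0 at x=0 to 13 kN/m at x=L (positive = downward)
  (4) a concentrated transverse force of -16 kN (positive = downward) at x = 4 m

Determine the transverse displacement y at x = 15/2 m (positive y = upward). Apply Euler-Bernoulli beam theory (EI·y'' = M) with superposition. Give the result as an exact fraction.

y(15/2) = -5307233/921600000 m

Load 1 — uniform load w=8 kN/m over full span:
  y_1 = -wx(L³-2Lx²+x³)/(24EI) = -8·(15/2)·(10³-2·10·(15/2)²+(15/2)³)/(24·200000) = -19/5120 m
Load 2 — applied couple M₀=5 kN·m at a=10/3 m (b=L-a=20/3):
  y_2 = (M₀x³/(6L)-M₀(x-a)²/2+C₁x)/EI  [x>a] with C₁=M₀(3b²-L²)/(6L)=25/9 = (5·(15/2)³/(6·10)-5·((15/2)-(10/3))²/2+(25/9)·(15/2))/200000 = 29/460800 m
Load 3 — triangular load w₀=13 kN/m (0→w₀ over full span):
  y_3 = -w₀x(7L⁴-10L²x²+3x⁴)/(360LEI) = -13·(15/2)·(7·10⁴-10·10²·(15/2)²+3·(15/2)⁴)/(360·10·200000) = -1547/491520 m
Load 4 — point force P=-16 kN at a=4 m (b=L-a=6):
  y_4 = -Pa(L-x)(2Lx-a²-x²)/(6LEI)  [x>a] = -(-16)·4·(10-(15/2))·(2·10·(15/2)-4²-(15/2)²)/(6·10·200000) = 311/300000 m
Superposition: y = Σ y_i = -5307233/921600000 m ≈ -0.005759 m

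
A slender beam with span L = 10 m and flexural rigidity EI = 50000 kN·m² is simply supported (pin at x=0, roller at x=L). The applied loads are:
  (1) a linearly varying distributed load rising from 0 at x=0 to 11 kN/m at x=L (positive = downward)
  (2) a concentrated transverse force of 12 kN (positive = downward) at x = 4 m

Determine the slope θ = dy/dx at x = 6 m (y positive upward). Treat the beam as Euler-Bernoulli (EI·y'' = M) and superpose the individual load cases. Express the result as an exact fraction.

θ(6) = 481/281250 rad

Load 1 — triangular load w₀=11 kN/m (0→w₀ over full span):
  θ_1 = -w₀(7L⁴-30L²x²+15x⁴)/(360LEI) = -11·(7·10⁴-30·10²·6²+15·6⁴)/(360·10·50000) = 319/281250 rad
Load 2 — point force P=12 kN at a=4 m (b=L-a=6):
  θ_2 = -Pa(2L²-6Lx+3x²+a²)/(6LEI)  [x>a] = -12·4·(2·10²-6·10·6+3·6²+4²)/(6·10·50000) = 9/15625 rad
Superposition: θ = Σ θ_i = 481/281250 rad ≈ 0.001710 rad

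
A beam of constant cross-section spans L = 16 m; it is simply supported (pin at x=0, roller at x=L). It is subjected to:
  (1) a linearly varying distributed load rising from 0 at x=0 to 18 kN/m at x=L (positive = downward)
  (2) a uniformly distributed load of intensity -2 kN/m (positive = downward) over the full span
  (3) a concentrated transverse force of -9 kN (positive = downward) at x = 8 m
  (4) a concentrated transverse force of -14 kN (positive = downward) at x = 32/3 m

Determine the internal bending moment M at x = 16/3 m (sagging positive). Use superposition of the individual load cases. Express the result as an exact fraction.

Load 1 — triangular load w₀=18 kN/m (0→w₀ over full span):
  M_1 = w₀Lx/6 - w₀x³/(6L) = 18·16·(16/3)/6 - 18·(16/3)³/(6·16) = 2048/9 kN·m
Load 2 — uniform load w=-2 kN/m over full span:
  M_2 = wx(L-x)/2 = (-2)·(16/3)·(16-(16/3))/2 = -512/9 kN·m
Load 3 — point force P=-9 kN at a=8 m (b=L-a=8):
  M_3 = Pbx/L  [x≤a] = (-9)·8·(16/3)/16 = -24 kN·m
Load 4 — point force P=-14 kN at a=32/3 m (b=L-a=16/3):
  M_4 = Pbx/L  [x≤a] = (-14)·(16/3)·(16/3)/16 = -224/9 kN·m
Superposition: M = Σ M_i = 1096/9 kN·m ≈ 121.777778 kN·m

M(16/3) = 1096/9 kN·m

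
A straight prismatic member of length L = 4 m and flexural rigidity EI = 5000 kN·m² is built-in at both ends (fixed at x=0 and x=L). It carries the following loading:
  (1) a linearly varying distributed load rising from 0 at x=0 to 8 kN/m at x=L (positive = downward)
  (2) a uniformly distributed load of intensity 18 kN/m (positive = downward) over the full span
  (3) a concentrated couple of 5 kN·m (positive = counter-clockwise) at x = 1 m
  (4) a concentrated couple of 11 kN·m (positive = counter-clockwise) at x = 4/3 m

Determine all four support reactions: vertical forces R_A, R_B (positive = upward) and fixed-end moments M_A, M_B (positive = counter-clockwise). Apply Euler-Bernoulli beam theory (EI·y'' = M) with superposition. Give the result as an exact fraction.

R_A = 22019/480 kN, M_A = 6559/240 kN·m, R_B = 20221/480 kN, M_B = -6041/240 kN·m

Load 1 — triangular load w₀=8 kN/m (0→w₀ over full span):
  R_A = 3w₀L/20 = 3·8·4/20 = 24/5 kN
  M_A = w₀L²/30 = 8·4²/30 = 64/15 kN·m
  R_B = 7w₀L/20 = 7·8·4/20 = 56/5 kN
  M_B = -w₀L²/20 = -8·4²/20 = -32/5 kN·m
Load 2 — uniform load w=18 kN/m over full span:
  R_A = wL/2 = 18·4/2 = 36 kN
  M_A = wL²/12 = 18·4²/12 = 24 kN·m
  R_B = wL/2 = 18·4/2 = 36 kN
  M_B = -wL²/12 = -18·4²/12 = -24 kN·m
Load 3 — applied couple M₀=5 kN·m at a=1 m (b=L-a=3):
  R_A = 6M₀ab/L³ = 6·5·1·3/4³ = 45/32 kN
  M_A = M₀b(2a-b)/L² = 5·3·(2·1-3)/4² = -15/16 kN·m
  R_B = -6M₀ab/L³ = -6·5·1·3/4³ = -45/32 kN
  M_B = M₀a(2b-a)/L² = 5·1·(2·3-1)/4² = 25/16 kN·m
Load 4 — applied couple M₀=11 kN·m at a=4/3 m (b=L-a=8/3):
  R_A = 6M₀ab/L³ = 6·11·(4/3)·(8/3)/4³ = 11/3 kN
  M_A = M₀b(2a-b)/L² = 11·(8/3)·(2·(4/3)-(8/3))/4² = 0 kN·m
  R_B = -6M₀ab/L³ = -6·11·(4/3)·(8/3)/4³ = -11/3 kN
  M_B = M₀a(2b-a)/L² = 11·(4/3)·(2·(8/3)-(4/3))/4² = 11/3 kN·m
Superposition: R_A = 22019/480 kN, M_A = 6559/240 kN·m, R_B = 20221/480 kN, M_B = -6041/240 kN·m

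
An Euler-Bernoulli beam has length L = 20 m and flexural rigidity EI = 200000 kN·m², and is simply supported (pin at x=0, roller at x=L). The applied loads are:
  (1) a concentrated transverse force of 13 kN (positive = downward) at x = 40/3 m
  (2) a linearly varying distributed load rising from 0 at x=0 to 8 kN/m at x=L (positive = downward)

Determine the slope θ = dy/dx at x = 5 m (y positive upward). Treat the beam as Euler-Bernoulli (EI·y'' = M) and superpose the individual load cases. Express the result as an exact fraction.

Load 1 — point force P=13 kN at a=40/3 m (b=L-a=20/3):
  θ_1 = -Pb(L²-b²-3x²)/(6LEI)  [x≤a] = -13·(20/3)·(20²-(20/3)²-3·5²)/(6·20·200000) = -1313/1296000 rad
Load 2 — triangular load w₀=8 kN/m (0→w₀ over full span):
  θ_2 = -w₀(7L⁴-30L²x²+15x⁴)/(360LEI) = -8·(7·20⁴-30·20²·5²+15·5⁴)/(360·20·200000) = -1327/288000 rad
Superposition: θ = Σ θ_i = -14569/2592000 rad ≈ -0.005621 rad

θ(5) = -14569/2592000 rad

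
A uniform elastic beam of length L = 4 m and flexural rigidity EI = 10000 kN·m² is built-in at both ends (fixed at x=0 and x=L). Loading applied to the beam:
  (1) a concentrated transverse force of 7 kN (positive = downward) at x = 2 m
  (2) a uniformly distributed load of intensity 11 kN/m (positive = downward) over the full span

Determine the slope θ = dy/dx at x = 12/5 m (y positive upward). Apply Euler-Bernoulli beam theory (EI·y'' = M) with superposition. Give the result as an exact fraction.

θ(12/5) = 123/312500 rad

Load 1 — point force P=7 kN at a=2 m (b=L-a=2):
  θ_1 = Pa²(L-x)(2bL-(3b+a)(L-x))/(2L³EI)  [x>a] = 7·2²·(4-(12/5))·(2·2·4-(3·2+2)·(4-(12/5)))/(2·4³·10000) = 7/62500 rad
Load 2 — uniform load w=11 kN/m over full span:
  θ_2 = -wx(L-x)(L-2x)/(12EI) = -11·(12/5)·(4-(12/5))·(4-2·(12/5))/(12·10000) = 22/78125 rad
Superposition: θ = Σ θ_i = 123/312500 rad ≈ 0.000394 rad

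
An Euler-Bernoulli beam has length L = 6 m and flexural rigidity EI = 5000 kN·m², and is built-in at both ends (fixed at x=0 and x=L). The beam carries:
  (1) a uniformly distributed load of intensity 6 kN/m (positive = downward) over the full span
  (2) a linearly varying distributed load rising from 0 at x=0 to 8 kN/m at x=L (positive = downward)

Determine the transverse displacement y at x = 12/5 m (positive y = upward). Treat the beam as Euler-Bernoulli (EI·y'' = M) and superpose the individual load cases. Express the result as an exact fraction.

y(12/5) = -59778/9765625 m

Load 1 — uniform load w=6 kN/m over full span:
  y_1 = -wx²(L-x)²/(24EI) = -6·(12/5)²·(6-(12/5))²/(24·5000) = -1458/390625 m
Load 2 — triangular load w₀=8 kN/m (0→w₀ over full span):
  y_2 = -w₀x²(L-x)²(x+2L)/(120LEI) = -8·(12/5)²·(6-(12/5))²·((12/5)+2·6)/(120·6·5000) = -23328/9765625 m
Superposition: y = Σ y_i = -59778/9765625 m ≈ -0.006121 m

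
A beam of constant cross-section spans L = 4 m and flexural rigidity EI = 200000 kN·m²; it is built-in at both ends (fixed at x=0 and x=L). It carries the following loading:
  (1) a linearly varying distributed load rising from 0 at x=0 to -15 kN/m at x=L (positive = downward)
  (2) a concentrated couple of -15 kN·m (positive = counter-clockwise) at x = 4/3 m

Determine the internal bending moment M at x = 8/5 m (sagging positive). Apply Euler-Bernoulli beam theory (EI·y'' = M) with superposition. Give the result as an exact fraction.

M(8/5) = 79/25 kN·m

Load 1 — triangular load w₀=-15 kN/m (0→w₀ over full span):
  M_1 = 3w₀Lx/20 - w₀L²/30 - w₀x³/(6L) = 3·(-15)·4·(8/5)/20 - (-15)·4²/30 - (-15)·(8/5)³/(6·4) = -96/25 kN·m
Load 2 — applied couple M₀=-15 kN·m at a=4/3 m (b=L-a=8/3):
  M_2 = R_Ax - M_A - M₀  [x>a] with R_A=-5, M_A=0 = (-5)·(8/5) - 0 - (-15) = 7 kN·m
Superposition: M = Σ M_i = 79/25 kN·m ≈ 3.160000 kN·m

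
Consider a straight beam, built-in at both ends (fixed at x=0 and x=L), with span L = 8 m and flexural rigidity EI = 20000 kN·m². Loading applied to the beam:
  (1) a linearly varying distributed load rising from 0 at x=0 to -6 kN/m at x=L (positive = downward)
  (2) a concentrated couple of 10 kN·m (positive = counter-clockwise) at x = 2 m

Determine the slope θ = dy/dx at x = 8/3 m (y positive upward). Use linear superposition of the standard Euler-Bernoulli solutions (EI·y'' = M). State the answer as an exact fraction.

θ(8/3) = 2723/4050000 rad

Load 1 — triangular load w₀=-6 kN/m (0→w₀ over full span):
  θ_1 = -w₀(2x(L-x)(L-2x)(x+2L)+x²(L-x)²)/(120LEI) = -(-6)·(2·(8/3)·(8-(8/3))·(8-2·(8/3))·((8/3)+2·8)+(8/3)²·(8-(8/3))²)/(120·8·20000) = 128/253125 rad
Load 2 — applied couple M₀=10 kN·m at a=2 m (b=L-a=6):
  θ_2 = (R_Ax²/2 - M_Ax - M₀(x-a))/EI  [x>a] with R_A=45/32, M_A=-15/8 = ((45/32)·(8/3)²/2 - (-15/8)·(8/3) - 10·((8/3)-2))/20000 = 1/6000 rad
Superposition: θ = Σ θ_i = 2723/4050000 rad ≈ 0.000672 rad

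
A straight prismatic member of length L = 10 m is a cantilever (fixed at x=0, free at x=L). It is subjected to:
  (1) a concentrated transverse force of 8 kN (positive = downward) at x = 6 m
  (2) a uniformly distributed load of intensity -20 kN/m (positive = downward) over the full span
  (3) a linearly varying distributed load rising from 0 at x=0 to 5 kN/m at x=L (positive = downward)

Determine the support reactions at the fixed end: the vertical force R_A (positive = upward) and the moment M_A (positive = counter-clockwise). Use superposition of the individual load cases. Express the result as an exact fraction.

Load 1 — point force P=8 kN at a=6 m (b=L-a=4):
  R_A = P = 8 kN
  M_A = Pa = 8·6 = 48 kN·m
Load 2 — uniform load w=-20 kN/m over full span:
  R_A = wL = (-20)·10 = -200 kN
  M_A = wL²/2 = (-20)·10²/2 = -1000 kN·m
Load 3 — triangular load w₀=5 kN/m (0→w₀ over full span):
  R_A = w₀L/2 = 5·10/2 = 25 kN
  M_A = w₀L²/3 = 5·10²/3 = 500/3 kN·m
Superposition: R_A = -167 kN, M_A = -2356/3 kN·m

R_A = -167 kN, M_A = -2356/3 kN·m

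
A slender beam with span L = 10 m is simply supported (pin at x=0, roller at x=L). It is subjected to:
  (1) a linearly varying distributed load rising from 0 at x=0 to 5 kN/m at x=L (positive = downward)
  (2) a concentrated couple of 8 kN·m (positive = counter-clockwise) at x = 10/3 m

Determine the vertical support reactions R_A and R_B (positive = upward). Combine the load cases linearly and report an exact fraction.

Load 1 — triangular load w₀=5 kN/m (0→w₀ over full span):
  R_A = w₀L/6 = 5·10/6 = 25/3 kN
  R_B = w₀L/3 = 5·10/3 = 50/3 kN
Load 2 — applied couple M₀=8 kN·m at a=10/3 m (b=L-a=20/3):
  R_A = M₀/L = 8/10 = 4/5 kN
  R_B = -M₀/L = -8/10 = -4/5 kN
Superposition: R_A = 137/15 kN, R_B = 238/15 kN

R_A = 137/15 kN, R_B = 238/15 kN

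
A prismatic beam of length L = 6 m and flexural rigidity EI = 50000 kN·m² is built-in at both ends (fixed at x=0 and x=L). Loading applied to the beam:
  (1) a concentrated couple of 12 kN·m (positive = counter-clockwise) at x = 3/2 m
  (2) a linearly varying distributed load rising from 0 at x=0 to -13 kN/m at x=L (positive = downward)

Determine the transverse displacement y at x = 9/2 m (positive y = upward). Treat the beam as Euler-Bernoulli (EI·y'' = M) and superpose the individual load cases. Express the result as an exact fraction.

Load 1 — applied couple M₀=12 kN·m at a=3/2 m (b=L-a=9/2):
  y_1 = (R_Ax³/6 - M_Ax²/2 - M₀(x-a)²/2)/EI  [x>a] with R_A=9/4, M_A=-9/4 = ((9/4)·(9/2)³/6 - (-9/4)·(9/2)²/2 - 12·((9/2)-(3/2))²/2)/50000 = 189/3200000 m
Load 2 — triangular load w₀=-13 kN/m (0→w₀ over full span):
  y_2 = -w₀x²(L-x)²(x+2L)/(120LEI) = -(-13)·(9/2)²·(6-(9/2))²·((9/2)+2·6)/(120·6·50000) = 34749/128000000 m
Superposition: y = Σ y_i = 42309/128000000 m ≈ 0.000331 m

y(9/2) = 42309/128000000 m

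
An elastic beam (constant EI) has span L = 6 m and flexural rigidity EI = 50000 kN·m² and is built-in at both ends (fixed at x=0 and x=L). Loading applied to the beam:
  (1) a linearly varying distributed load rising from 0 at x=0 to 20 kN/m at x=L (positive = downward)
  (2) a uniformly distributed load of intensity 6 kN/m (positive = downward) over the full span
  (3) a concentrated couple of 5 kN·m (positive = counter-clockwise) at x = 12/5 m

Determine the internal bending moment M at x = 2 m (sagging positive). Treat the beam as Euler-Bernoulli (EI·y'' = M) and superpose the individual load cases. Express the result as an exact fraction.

M(2) = 691/45 kN·m

Load 1 — triangular load w₀=20 kN/m (0→w₀ over full span):
  M_1 = 3w₀Lx/20 - w₀L²/30 - w₀x³/(6L) = 3·20·6·2/20 - 20·6²/30 - 20·2³/(6·6) = 68/9 kN·m
Load 2 — uniform load w=6 kN/m over full span:
  M_2 = wLx/2 - wL²/12 - wx²/2 = 6·6·2/2 - 6·6²/12 - 6·2²/2 = 6 kN·m
Load 3 — applied couple M₀=5 kN·m at a=12/5 m (b=L-a=18/5):
  M_3 = R_Ax - M_A  [x≤a] with R_A=6/5, M_A=3/5 = (6/5)·2 - (3/5) = 9/5 kN·m
Superposition: M = Σ M_i = 691/45 kN·m ≈ 15.355556 kN·m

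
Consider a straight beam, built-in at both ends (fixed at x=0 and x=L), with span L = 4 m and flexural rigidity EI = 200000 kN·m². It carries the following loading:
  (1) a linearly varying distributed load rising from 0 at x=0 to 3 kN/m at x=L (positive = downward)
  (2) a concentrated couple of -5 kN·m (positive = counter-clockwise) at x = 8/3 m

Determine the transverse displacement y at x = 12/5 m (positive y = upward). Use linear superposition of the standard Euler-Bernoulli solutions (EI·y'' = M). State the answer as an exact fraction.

Load 1 — triangular load w₀=3 kN/m (0→w₀ over full span):
  y_1 = -w₀x²(L-x)²(x+2L)/(120LEI) = -3·(12/5)²·(4-(12/5))²·((12/5)+2·4)/(120·4·200000) = -234/48828125 m
Load 2 — applied couple M₀=-5 kN·m at a=8/3 m (b=L-a=4/3):
  y_2 = (R_Ax³/6 - M_Ax²/2)/EI  [x≤a] with R_A=-5/3, M_A=-5/3 = ((-5/3)·(12/5)³/6 - (-5/3)·(12/5)²/2)/200000 = 3/625000 m
Superposition: y = Σ y_i = 3/390625000 m ≈ 0.000000 m

y(12/5) = 3/390625000 m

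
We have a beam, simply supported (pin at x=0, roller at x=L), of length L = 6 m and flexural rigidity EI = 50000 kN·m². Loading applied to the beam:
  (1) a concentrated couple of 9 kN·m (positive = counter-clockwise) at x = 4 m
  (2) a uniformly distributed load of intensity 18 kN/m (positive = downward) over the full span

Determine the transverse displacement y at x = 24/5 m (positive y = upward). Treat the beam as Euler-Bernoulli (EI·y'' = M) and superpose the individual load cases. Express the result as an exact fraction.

Load 1 — applied couple M₀=9 kN·m at a=4 m (b=L-a=2):
  y_1 = (M₀x³/(6L)-M₀(x-a)²/2+C₁x)/EI  [x>a] with C₁=M₀(3b²-L²)/(6L)=-6 = (9·(24/5)³/(6·6)-9·((24/5)-4)²/2+(-6)·(24/5))/50000 = -63/781250 m
Load 2 — uniform load w=18 kN/m over full span:
  y_2 = -wx(L³-2Lx²+x³)/(24EI) = -18·(24/5)·(6³-2·6·(24/5)²+(24/5)³)/(24·50000) = -7047/1953125 m
Superposition: y = Σ y_i = -14409/3906250 m ≈ -0.003689 m

y(24/5) = -14409/3906250 m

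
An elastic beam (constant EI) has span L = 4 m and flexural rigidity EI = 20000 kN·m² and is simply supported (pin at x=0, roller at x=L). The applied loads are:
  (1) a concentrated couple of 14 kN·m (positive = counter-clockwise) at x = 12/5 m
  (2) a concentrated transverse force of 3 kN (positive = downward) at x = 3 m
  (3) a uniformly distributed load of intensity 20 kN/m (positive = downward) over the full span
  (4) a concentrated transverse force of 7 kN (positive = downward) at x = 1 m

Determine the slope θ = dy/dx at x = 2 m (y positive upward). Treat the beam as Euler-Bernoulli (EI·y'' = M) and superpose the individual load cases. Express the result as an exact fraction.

Load 1 — applied couple M₀=14 kN·m at a=12/5 m (b=L-a=8/5):
  θ_1 = (M₀x²/(2L)+C₁)/EI  [x≤a] with C₁=M₀(3b²-L²)/(6L)=-364/75 = (14·2²/(2·4)+(-364/75))/20000 = 161/1500000 rad
Load 2 — point force P=3 kN at a=3 m (b=L-a=1):
  θ_2 = -Pb(L²-b²-3x²)/(6LEI)  [x≤a] = -3·1·(4²-1²-3·2²)/(6·4·20000) = -3/160000 rad
Load 3 — uniform load w=20 kN/m over full span:
  θ_3 = -w(L³-6Lx²+4x³)/(24EI) = -20·(4³-6·4·2²+4·2³)/(24·20000) = 0 rad
Load 4 — point force P=7 kN at a=1 m (b=L-a=3):
  θ_4 = -Pa(2L²-6Lx+3x²+a²)/(6LEI)  [x>a] = -7·1·(2·4²-6·4·2+3·2²+1²)/(6·4·20000) = 7/160000 rad
Superposition: θ = Σ θ_i = 397/3000000 rad ≈ 0.000132 rad

θ(2) = 397/3000000 rad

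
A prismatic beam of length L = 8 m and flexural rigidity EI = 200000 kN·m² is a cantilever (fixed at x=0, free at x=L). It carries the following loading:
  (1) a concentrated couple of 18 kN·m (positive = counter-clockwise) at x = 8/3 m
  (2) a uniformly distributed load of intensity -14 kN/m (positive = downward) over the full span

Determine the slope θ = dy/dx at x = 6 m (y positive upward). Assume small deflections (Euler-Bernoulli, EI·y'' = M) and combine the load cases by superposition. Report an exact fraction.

θ(6) = 153/25000 rad

Load 1 — applied couple M₀=18 kN·m at a=8/3 m (b=L-a=16/3):
  θ_1 = M₀a/EI  [x>a] = 18·(8/3)/200000 = 3/12500 rad
Load 2 — uniform load w=-14 kN/m over full span:
  θ_2 = -wx(x²-3Lx+3L²)/(6EI) = -(-14)·6·(6²-3·8·6+3·8²)/(6·200000) = 147/25000 rad
Superposition: θ = Σ θ_i = 153/25000 rad ≈ 0.006120 rad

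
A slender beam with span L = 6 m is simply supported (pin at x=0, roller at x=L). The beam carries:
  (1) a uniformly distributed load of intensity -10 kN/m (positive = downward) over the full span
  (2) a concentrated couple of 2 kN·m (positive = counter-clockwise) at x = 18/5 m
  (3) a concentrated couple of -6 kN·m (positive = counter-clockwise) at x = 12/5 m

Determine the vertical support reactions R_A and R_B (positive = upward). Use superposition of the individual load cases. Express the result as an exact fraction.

R_A = -92/3 kN, R_B = -88/3 kN

Load 1 — uniform load w=-10 kN/m over full span:
  R_A = wL/2 = (-10)·6/2 = -30 kN
  R_B = wL/2 = (-10)·6/2 = -30 kN
Load 2 — applied couple M₀=2 kN·m at a=18/5 m (b=L-a=12/5):
  R_A = M₀/L = 2/6 = 1/3 kN
  R_B = -M₀/L = -2/6 = -1/3 kN
Load 3 — applied couple M₀=-6 kN·m at a=12/5 m (b=L-a=18/5):
  R_A = M₀/L = (-6)/6 = -1 kN
  R_B = -M₀/L = -(-6)/6 = 1 kN
Superposition: R_A = -92/3 kN, R_B = -88/3 kN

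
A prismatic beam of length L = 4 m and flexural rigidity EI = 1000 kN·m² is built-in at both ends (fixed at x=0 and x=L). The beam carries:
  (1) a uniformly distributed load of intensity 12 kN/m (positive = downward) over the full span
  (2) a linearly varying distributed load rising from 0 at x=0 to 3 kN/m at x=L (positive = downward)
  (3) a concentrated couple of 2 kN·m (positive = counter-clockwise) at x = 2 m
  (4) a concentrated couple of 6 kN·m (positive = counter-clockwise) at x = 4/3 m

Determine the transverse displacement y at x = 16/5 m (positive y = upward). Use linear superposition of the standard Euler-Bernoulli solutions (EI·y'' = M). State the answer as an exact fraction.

Load 1 — uniform load w=12 kN/m over full span:
  y_1 = -wx²(L-x)²/(24EI) = -12·(16/5)²·(4-(16/5))²/(24·1000) = -256/78125 m
Load 2 — triangular load w₀=3 kN/m (0→w₀ over full span):
  y_2 = -w₀x²(L-x)²(x+2L)/(120LEI) = -3·(16/5)²·(4-(16/5))²·((16/5)+2·4)/(120·4·1000) = -896/1953125 m
Load 3 — applied couple M₀=2 kN·m at a=2 m (b=L-a=2):
  y_3 = (R_Ax³/6 - M_Ax²/2 - M₀(x-a)²/2)/EI  [x>a] with R_A=3/4, M_A=1/2 = ((3/4)·(16/5)³/6 - (1/2)·(16/5)²/2 - 2·((16/5)-2)²/2)/1000 = 3/31250 m
Load 4 — applied couple M₀=6 kN·m at a=4/3 m (b=L-a=8/3):
  y_4 = (R_Ax³/6 - M_Ax²/2 - M₀(x-a)²/2)/EI  [x>a] with R_A=2, M_A=0 = (2·(16/5)³/6 - 0·(16/5)²/2 - 6·((16/5)-(4/3))²/2)/1000 = 22/46875 m
Superposition: y = Σ y_i = -37151/11718750 m ≈ -0.003170 m

y(16/5) = -37151/11718750 m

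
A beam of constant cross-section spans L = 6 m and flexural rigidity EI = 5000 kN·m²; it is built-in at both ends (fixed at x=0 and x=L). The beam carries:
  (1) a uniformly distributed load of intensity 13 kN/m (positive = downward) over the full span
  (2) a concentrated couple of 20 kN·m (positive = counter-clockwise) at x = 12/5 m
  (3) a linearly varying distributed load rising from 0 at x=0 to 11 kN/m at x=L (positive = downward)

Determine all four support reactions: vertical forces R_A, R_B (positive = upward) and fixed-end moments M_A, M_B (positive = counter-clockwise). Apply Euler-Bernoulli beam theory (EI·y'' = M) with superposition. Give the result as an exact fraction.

R_A = 537/10 kN, M_A = 273/5 kN·m, R_B = 573/10 kN, M_B = -262/5 kN·m

Load 1 — uniform load w=13 kN/m over full span:
  R_A = wL/2 = 13·6/2 = 39 kN
  M_A = wL²/12 = 13·6²/12 = 39 kN·m
  R_B = wL/2 = 13·6/2 = 39 kN
  M_B = -wL²/12 = -13·6²/12 = -39 kN·m
Load 2 — applied couple M₀=20 kN·m at a=12/5 m (b=L-a=18/5):
  R_A = 6M₀ab/L³ = 6·20·(12/5)·(18/5)/6³ = 24/5 kN
  M_A = M₀b(2a-b)/L² = 20·(18/5)·(2·(12/5)-(18/5))/6² = 12/5 kN·m
  R_B = -6M₀ab/L³ = -6·20·(12/5)·(18/5)/6³ = -24/5 kN
  M_B = M₀a(2b-a)/L² = 20·(12/5)·(2·(18/5)-(12/5))/6² = 32/5 kN·m
Load 3 — triangular load w₀=11 kN/m (0→w₀ over full span):
  R_A = 3w₀L/20 = 3·11·6/20 = 99/10 kN
  M_A = w₀L²/30 = 11·6²/30 = 66/5 kN·m
  R_B = 7w₀L/20 = 7·11·6/20 = 231/10 kN
  M_B = -w₀L²/20 = -11·6²/20 = -99/5 kN·m
Superposition: R_A = 537/10 kN, M_A = 273/5 kN·m, R_B = 573/10 kN, M_B = -262/5 kN·m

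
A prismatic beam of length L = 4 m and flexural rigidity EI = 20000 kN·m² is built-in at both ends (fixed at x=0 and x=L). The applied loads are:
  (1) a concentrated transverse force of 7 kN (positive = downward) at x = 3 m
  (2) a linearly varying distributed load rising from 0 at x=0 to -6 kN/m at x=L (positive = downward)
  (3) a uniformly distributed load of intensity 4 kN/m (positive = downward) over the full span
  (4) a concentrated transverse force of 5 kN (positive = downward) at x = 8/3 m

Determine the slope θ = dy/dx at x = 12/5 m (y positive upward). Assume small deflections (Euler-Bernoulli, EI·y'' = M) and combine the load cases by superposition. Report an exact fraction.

θ(12/5) = 413/14062500 rad

Load 1 — point force P=7 kN at a=3 m (b=L-a=1):
  θ_1 = -Pb²x(2aL-(3a+b)x)/(2L³EI)  [x≤a] = -7·1²·(12/5)·(2·3·4-(3·3+1)·(12/5))/(2·4³·20000) = 0 rad
Load 2 — triangular load w₀=-6 kN/m (0→w₀ over full span):
  θ_2 = -w₀(2x(L-x)(L-2x)(x+2L)+x²(L-x)²)/(120LEI) = -(-6)·(2·(12/5)·(4-(12/5))·(4-2·(12/5))·((12/5)+2·4)+(12/5)²·(4-(12/5))²)/(120·4·20000) = -12/390625 rad
Load 3 — uniform load w=4 kN/m over full span:
  θ_3 = -wx(L-x)(L-2x)/(12EI) = -4·(12/5)·(4-(12/5))·(4-2·(12/5))/(12·20000) = 4/78125 rad
Load 4 — point force P=5 kN at a=8/3 m (b=L-a=4/3):
  θ_4 = -Pb²x(2aL-(3a+b)x)/(2L³EI)  [x≤a] = -5·(4/3)²·(12/5)·(2·(8/3)·4-(3·(8/3)+(4/3))·(12/5))/(2·4³·20000) = 1/112500 rad
Superposition: θ = Σ θ_i = 413/14062500 rad ≈ 0.000029 rad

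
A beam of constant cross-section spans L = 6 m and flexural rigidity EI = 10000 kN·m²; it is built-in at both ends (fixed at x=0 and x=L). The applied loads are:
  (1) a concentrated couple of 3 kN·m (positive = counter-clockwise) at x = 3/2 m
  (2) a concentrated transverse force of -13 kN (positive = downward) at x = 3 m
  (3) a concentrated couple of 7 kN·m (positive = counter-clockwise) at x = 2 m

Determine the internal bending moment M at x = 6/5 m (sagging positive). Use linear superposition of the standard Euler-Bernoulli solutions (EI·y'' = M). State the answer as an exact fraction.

M(6/5) = 1213/240 kN·m

Load 1 — applied couple M₀=3 kN·m at a=3/2 m (b=L-a=9/2):
  M_1 = R_Ax - M_A  [x≤a] with R_A=9/16, M_A=-9/16 = (9/16)·(6/5) - (-9/16) = 99/80 kN·m
Load 2 — point force P=-13 kN at a=3 m (b=L-a=3):
  M_2 = Pb²(3a+b)x/L³ - Pab²/L²  [x≤a] = (-13)·3²·(3·3+3)·(6/5)/6³ - (-13)·3·3²/6² = 39/20 kN·m
Load 3 — applied couple M₀=7 kN·m at a=2 m (b=L-a=4):
  M_3 = R_Ax - M_A  [x≤a] with R_A=14/9, M_A=0 = (14/9)·(6/5) - 0 = 28/15 kN·m
Superposition: M = Σ M_i = 1213/240 kN·m ≈ 5.054167 kN·m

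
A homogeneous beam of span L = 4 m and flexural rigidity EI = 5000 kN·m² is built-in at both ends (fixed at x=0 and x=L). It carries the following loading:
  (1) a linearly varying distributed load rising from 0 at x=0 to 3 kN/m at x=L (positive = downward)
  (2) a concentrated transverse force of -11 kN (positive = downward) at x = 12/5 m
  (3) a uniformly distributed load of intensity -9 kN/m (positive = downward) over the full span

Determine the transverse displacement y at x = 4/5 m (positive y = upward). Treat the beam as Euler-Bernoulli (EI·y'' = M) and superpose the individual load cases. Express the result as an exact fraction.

y(4/5) = 18272/29296875 m

Load 1 — triangular load w₀=3 kN/m (0→w₀ over full span):
  y_1 = -w₀x²(L-x)²(x+2L)/(120LEI) = -3·(4/5)²·(4-(4/5))²·((4/5)+2·4)/(120·4·5000) = -704/9765625 m
Load 2 — point force P=-11 kN at a=12/5 m (b=L-a=8/5):
  y_2 = -Pb²x²(3aL-(3a+b)x)/(6L³EI)  [x≤a] = -(-11)·(8/5)²·(4/5)²·(3·(12/5)·4-(3·(12/5)+(8/5))·(4/5))/(6·4³·5000) = 5984/29296875 m
Load 3 — uniform load w=-9 kN/m over full span:
  y_3 = -wx²(L-x)²/(24EI) = -(-9)·(4/5)²·(4-(4/5))²/(24·5000) = 192/390625 m
Superposition: y = Σ y_i = 18272/29296875 m ≈ 0.000624 m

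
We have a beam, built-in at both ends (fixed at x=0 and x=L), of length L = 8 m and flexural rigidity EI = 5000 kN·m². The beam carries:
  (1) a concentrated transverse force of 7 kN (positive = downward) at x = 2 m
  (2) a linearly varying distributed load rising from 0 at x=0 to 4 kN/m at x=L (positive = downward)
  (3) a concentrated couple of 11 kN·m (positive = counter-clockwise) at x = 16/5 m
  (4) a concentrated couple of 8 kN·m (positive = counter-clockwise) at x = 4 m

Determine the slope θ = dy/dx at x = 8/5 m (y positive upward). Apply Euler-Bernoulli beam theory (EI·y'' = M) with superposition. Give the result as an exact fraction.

Load 1 — point force P=7 kN at a=2 m (b=L-a=6):
  θ_1 = -Pb²x(2aL-(3a+b)x)/(2L³EI)  [x≤a] = -7·6²·(8/5)·(2·2·8-(3·2+6)·(8/5))/(2·8³·5000) = -63/62500 rad
Load 2 — triangular load w₀=4 kN/m (0→w₀ over full span):
  θ_2 = -w₀(2x(L-x)(L-2x)(x+2L)+x²(L-x)²)/(120LEI) = -4·(2·(8/5)·(8-(8/5))·(8-2·(8/5))·((8/5)+2·8)+(8/5)²·(8-(8/5))²)/(120·8·5000) = -1792/1171875 rad
Load 3 — applied couple M₀=11 kN·m at a=16/5 m (b=L-a=24/5):
  θ_3 = (R_Ax²/2 - M_Ax)/EI  [x≤a] with R_A=99/50, M_A=33/25 = ((99/50)·(8/5)²/2 - (33/25)·(8/5))/5000 = 33/390625 rad
Load 4 — applied couple M₀=8 kN·m at a=4 m (b=L-a=4):
  θ_4 = (R_Ax²/2 - M_Ax)/EI  [x≤a] with R_A=3/2, M_A=2 = ((3/2)·(8/5)²/2 - 2·(8/5))/5000 = -4/15625 rad
Superposition: θ = Σ θ_i = -12697/4687500 rad ≈ -0.002709 rad

θ(8/5) = -12697/4687500 rad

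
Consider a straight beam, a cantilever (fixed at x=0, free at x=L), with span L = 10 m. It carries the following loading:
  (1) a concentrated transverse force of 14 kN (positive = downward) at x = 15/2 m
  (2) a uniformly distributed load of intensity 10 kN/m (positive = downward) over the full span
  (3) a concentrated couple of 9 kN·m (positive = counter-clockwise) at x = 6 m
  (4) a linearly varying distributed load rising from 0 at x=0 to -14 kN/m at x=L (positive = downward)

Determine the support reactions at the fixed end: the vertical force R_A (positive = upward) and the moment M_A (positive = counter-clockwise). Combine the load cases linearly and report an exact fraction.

Load 1 — point force P=14 kN at a=15/2 m (b=L-a=5/2):
  R_A = P = 14 kN
  M_A = Pa = 14·(15/2) = 105 kN·m
Load 2 — uniform load w=10 kN/m over full span:
  R_A = wL = 10·10 = 100 kN
  M_A = wL²/2 = 10·10²/2 = 500 kN·m
Load 3 — applied couple M₀=9 kN·m at a=6 m (b=L-a=4):
  R_A = 0 kN
  M_A = -M₀ = -9 kN·m
Load 4 — triangular load w₀=-14 kN/m (0→w₀ over full span):
  R_A = w₀L/2 = (-14)·10/2 = -70 kN
  M_A = w₀L²/3 = (-14)·10²/3 = -1400/3 kN·m
Superposition: R_A = 44 kN, M_A = 388/3 kN·m

R_A = 44 kN, M_A = 388/3 kN·m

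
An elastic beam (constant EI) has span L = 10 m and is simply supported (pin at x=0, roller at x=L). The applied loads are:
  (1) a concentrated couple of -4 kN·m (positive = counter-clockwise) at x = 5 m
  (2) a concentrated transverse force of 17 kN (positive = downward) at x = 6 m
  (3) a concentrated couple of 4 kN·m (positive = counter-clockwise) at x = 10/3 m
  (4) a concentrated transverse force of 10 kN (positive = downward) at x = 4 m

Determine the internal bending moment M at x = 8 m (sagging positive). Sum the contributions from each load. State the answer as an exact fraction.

M(8) = 142/5 kN·m

Load 1 — applied couple M₀=-4 kN·m at a=5 m (b=L-a=5):
  M_1 = M₀x/L - M₀  [x>a] = (-4)·8/10 - (-4) = 4/5 kN·m
Load 2 — point force P=17 kN at a=6 m (b=L-a=4):
  M_2 = Pa(L-x)/L  [x>a] = 17·6·(10-8)/10 = 102/5 kN·m
Load 3 — applied couple M₀=4 kN·m at a=10/3 m (b=L-a=20/3):
  M_3 = M₀x/L - M₀  [x>a] = 4·8/10 - 4 = -4/5 kN·m
Load 4 — point force P=10 kN at a=4 m (b=L-a=6):
  M_4 = Pa(L-x)/L  [x>a] = 10·4·(10-8)/10 = 8 kN·m
Superposition: M = Σ M_i = 142/5 kN·m ≈ 28.400000 kN·m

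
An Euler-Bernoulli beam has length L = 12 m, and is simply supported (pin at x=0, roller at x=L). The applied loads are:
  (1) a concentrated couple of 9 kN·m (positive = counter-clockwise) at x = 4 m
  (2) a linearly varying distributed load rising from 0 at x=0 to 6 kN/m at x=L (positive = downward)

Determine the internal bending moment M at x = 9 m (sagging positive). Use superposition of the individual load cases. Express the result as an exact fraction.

M(9) = 45 kN·m

Load 1 — applied couple M₀=9 kN·m at a=4 m (b=L-a=8):
  M_1 = M₀x/L - M₀  [x>a] = 9·9/12 - 9 = -9/4 kN·m
Load 2 — triangular load w₀=6 kN/m (0→w₀ over full span):
  M_2 = w₀Lx/6 - w₀x³/(6L) = 6·12·9/6 - 6·9³/(6·12) = 189/4 kN·m
Superposition: M = Σ M_i = 45 kN·m ≈ 45.000000 kN·m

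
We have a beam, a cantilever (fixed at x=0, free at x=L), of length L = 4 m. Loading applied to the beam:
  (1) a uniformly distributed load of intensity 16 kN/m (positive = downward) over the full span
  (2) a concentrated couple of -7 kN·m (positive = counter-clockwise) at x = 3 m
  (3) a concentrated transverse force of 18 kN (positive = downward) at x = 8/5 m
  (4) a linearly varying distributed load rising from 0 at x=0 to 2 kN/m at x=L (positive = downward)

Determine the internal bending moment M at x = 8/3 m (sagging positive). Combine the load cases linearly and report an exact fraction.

M(8/3) = -1847/81 kN·m

Load 1 — uniform load w=16 kN/m over full span:
  M_1 = -w(L-x)²/2 = -16·(4-(8/3))²/2 = -128/9 kN·m
Load 2 — applied couple M₀=-7 kN·m at a=3 m (b=L-a=1):
  M_2 = M₀  [x≤a] = (-7) = -7 kN·m
Load 3 — point force P=18 kN at a=8/5 m (b=L-a=12/5):
  M_3 = 0  [x>a] = 0 kN·m
Load 4 — triangular load w₀=2 kN/m (0→w₀ over full span):
  M_4 = w₀Lx/2 - w₀L²/3 - w₀x³/(6L) = 2·4·(8/3)/2 - 2·4²/3 - 2·(8/3)³/(6·4) = -128/81 kN·m
Superposition: M = Σ M_i = -1847/81 kN·m ≈ -22.802469 kN·m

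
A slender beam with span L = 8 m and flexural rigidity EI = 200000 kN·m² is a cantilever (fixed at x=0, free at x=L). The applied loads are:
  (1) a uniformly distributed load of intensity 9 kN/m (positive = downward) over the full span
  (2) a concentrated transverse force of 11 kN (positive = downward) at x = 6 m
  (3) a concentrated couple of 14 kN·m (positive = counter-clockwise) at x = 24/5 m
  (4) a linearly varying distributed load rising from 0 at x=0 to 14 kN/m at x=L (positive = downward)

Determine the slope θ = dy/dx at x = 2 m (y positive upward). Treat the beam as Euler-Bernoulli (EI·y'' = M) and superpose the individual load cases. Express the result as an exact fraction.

θ(2) = -81/16000 rad

Load 1 — uniform load w=9 kN/m over full span:
  θ_1 = -wx(x²-3Lx+3L²)/(6EI) = -9·2·(2²-3·8·2+3·8²)/(6·200000) = -111/50000 rad
Load 2 — point force P=11 kN at a=6 m (b=L-a=2):
  θ_2 = -Px(2a-x)/(2EI)  [x≤a] = -11·2·(2·6-2)/(2·200000) = -11/20000 rad
Load 3 — applied couple M₀=14 kN·m at a=24/5 m (b=L-a=16/5):
  θ_3 = M₀x/EI  [x≤a] = 14·2/200000 = 7/50000 rad
Load 4 — triangular load w₀=14 kN/m (0→w₀ over full span):
  θ_4 = (w₀Lx²/4-w₀L²x/3-w₀x⁴/(24L))/EI = (14·8·2²/4-14·8²·2/3-14·2⁴/(24·8))/200000 = -973/400000 rad
Superposition: θ = Σ θ_i = -81/16000 rad ≈ -0.005063 rad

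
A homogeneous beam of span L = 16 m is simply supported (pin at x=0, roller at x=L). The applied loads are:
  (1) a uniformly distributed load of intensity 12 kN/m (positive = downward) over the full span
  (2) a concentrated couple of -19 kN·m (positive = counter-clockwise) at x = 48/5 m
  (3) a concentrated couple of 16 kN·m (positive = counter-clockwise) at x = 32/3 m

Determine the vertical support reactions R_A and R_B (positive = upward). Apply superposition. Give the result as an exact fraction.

Load 1 — uniform load w=12 kN/m over full span:
  R_A = wL/2 = 12·16/2 = 96 kN
  R_B = wL/2 = 12·16/2 = 96 kN
Load 2 — applied couple M₀=-19 kN·m at a=48/5 m (b=L-a=32/5):
  R_A = M₀/L = (-19)/16 = -19/16 kN
  R_B = -M₀/L = -(-19)/16 = 19/16 kN
Load 3 — applied couple M₀=16 kN·m at a=32/3 m (b=L-a=16/3):
  R_A = M₀/L = 16/16 = 1 kN
  R_B = -M₀/L = -16/16 = -1 kN
Superposition: R_A = 1533/16 kN, R_B = 1539/16 kN

R_A = 1533/16 kN, R_B = 1539/16 kN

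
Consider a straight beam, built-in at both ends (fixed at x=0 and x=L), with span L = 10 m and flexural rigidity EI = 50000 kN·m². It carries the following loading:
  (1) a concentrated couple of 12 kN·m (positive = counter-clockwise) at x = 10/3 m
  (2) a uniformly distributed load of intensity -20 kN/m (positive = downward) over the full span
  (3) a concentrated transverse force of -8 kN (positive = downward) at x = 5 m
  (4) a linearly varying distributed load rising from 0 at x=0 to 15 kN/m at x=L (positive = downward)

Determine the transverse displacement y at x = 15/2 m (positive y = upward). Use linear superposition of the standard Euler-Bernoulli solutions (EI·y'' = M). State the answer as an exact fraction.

y(15/2) = 12367/3072000 m

Load 1 — applied couple M₀=12 kN·m at a=10/3 m (b=L-a=20/3):
  y_1 = (R_Ax³/6 - M_Ax²/2 - M₀(x-a)²/2)/EI  [x>a] with R_A=8/5, M_A=0 = ((8/5)·(15/2)³/6 - 0·(15/2)²/2 - 12·((15/2)-(10/3))²/2)/50000 = 1/6000 m
Load 2 — uniform load w=-20 kN/m over full span:
  y_2 = -wx²(L-x)²/(24EI) = -(-20)·(15/2)²·(10-(15/2))²/(24·50000) = 3/512 m
Load 3 — point force P=-8 kN at a=5 m (b=L-a=5):
  y_3 = -Pa²(L-x)²(3bL-(3b+a)(L-x))/(6L³EI)  [x>a] = -(-8)·5²·(10-(15/2))²·(3·5·10-(3·5+5)·(10-(15/2)))/(6·10³·50000) = 1/2400 m
Load 4 — triangular load w₀=15 kN/m (0→w₀ over full span):
  y_4 = -w₀x²(L-x)²(x+2L)/(120LEI) = -15·(15/2)²·(10-(15/2))²·((15/2)+2·10)/(120·10·50000) = -99/40960 m
Superposition: y = Σ y_i = 12367/3072000 m ≈ 0.004026 m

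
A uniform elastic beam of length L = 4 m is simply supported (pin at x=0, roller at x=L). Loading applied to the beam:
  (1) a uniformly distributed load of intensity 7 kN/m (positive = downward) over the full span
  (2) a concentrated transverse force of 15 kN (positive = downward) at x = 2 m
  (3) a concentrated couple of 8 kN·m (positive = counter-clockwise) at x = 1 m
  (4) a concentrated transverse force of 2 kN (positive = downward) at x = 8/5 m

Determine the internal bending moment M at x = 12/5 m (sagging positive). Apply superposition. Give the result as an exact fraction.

Load 1 — uniform load w=7 kN/m over full span:
  M_1 = wx(L-x)/2 = 7·(12/5)·(4-(12/5))/2 = 336/25 kN·m
Load 2 — point force P=15 kN at a=2 m (b=L-a=2):
  M_2 = Pa(L-x)/L  [x>a] = 15·2·(4-(12/5))/4 = 12 kN·m
Load 3 — applied couple M₀=8 kN·m at a=1 m (b=L-a=3):
  M_3 = M₀x/L - M₀  [x>a] = 8·(12/5)/4 - 8 = -16/5 kN·m
Load 4 — point force P=2 kN at a=8/5 m (b=L-a=12/5):
  M_4 = Pa(L-x)/L  [x>a] = 2·(8/5)·(4-(12/5))/4 = 32/25 kN·m
Superposition: M = Σ M_i = 588/25 kN·m ≈ 23.520000 kN·m

M(12/5) = 588/25 kN·m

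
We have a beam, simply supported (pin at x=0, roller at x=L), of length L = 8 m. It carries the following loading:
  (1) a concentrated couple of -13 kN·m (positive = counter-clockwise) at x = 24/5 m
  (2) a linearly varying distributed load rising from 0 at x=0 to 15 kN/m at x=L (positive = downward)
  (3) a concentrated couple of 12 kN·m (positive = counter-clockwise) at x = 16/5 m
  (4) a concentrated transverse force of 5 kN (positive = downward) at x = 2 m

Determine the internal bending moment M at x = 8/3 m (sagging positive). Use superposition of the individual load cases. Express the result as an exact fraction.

Load 1 — applied couple M₀=-13 kN·m at a=24/5 m (b=L-a=16/5):
  M_1 = M₀x/L  [x≤a] = (-13)·(8/3)/8 = -13/3 kN·m
Load 2 — triangular load w₀=15 kN/m (0→w₀ over full span):
  M_2 = w₀Lx/6 - w₀x³/(6L) = 15·8·(8/3)/6 - 15·(8/3)³/(6·8) = 1280/27 kN·m
Load 3 — applied couple M₀=12 kN·m at a=16/5 m (b=L-a=24/5):
  M_3 = M₀x/L  [x≤a] = 12·(8/3)/8 = 4 kN·m
Load 4 — point force P=5 kN at a=2 m (b=L-a=6):
  M_4 = Pa(L-x)/L  [x>a] = 5·2·(8-(8/3))/8 = 20/3 kN·m
Superposition: M = Σ M_i = 1451/27 kN·m ≈ 53.740741 kN·m

M(8/3) = 1451/27 kN·m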